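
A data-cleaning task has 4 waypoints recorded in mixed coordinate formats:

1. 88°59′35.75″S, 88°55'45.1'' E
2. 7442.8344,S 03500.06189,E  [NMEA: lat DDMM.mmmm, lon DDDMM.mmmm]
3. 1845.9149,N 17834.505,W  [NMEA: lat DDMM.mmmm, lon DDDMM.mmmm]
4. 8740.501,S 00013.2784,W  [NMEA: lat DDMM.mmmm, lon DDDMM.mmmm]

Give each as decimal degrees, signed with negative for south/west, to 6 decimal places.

1. -88.993264, 88.929194
2. -74.713907, 35.001032
3. 18.765248, -178.575083
4. -87.675017, -0.221307

Point 1:
  Latitude: 59′ + 35.75″ = 59.59583′; 88 + 59.59583/60 = 88.9932639
  S ⇒ negate
  Lon: 88° + 55/60 + 45.1/3600 = 88 + 0.916667 + 0.012528 = 88.9291944
  E → positive
Point 2:
  Lat: split at 2 digits → 74° and 42.8344′; 74 + 42.8344/60 = 74.7139067
  hemisphere S, so the sign is −
  λ: degrees = first 3 digits = 35, minutes = 0.06189; 35 + 0.06189/60 = 35.0010315
  E ⇒ keep positive
Point 3:
  φ: split at 2 digits → 18° and 45.9149′; 18 + 45.9149/60 = 18.7652483
  N ⇒ keep positive
  λ: degrees = first 3 digits = 178, minutes = 34.505; 178 + 34.505/60 = 178.5750833
  W ⇒ negate
Point 4:
  Lat: degrees = first 2 digits = 87, minutes = 40.501; 87 + 40.501/60 = 87.6750167
  S ⇒ negate
  λ: split at 3 digits → 000° and 13.2784′; 0 + 13.2784/60 = 0.2213067
  W → negative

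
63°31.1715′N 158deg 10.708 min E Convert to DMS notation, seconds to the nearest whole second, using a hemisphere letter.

63°31′10″ N, 158°10′42″ E

φ: 31.17150′ → 31′ and 0.17150 × 60 = 10.29″
Longitude: fractional minutes 0.70800 × 60 = 42.48″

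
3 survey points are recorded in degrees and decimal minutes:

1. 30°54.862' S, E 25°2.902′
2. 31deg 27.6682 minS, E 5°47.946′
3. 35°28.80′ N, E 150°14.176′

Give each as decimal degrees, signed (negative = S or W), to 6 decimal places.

1. -30.914367, 25.048367
2. -31.461137, 5.799100
3. 35.480000, 150.236267

Point 1:
  φ: 30 + 54.862/60 = 30.9143667
  hemisphere S, so the sign is −
  Lon: 2.902′ = 0.048367°; total 25.0483667
  E → positive
Point 2:
  Latitude: 31 + 27.6682/60 = 31.4611367
  S ⇒ negate
  λ: 47.946′ = 0.799100°; total 5.7991000
  E → positive
Point 3:
  Latitude: 28.8′ = 0.480000°; total 35.4800000
  N → positive
  Lon: 14.176′ = 0.236267°; total 150.2362667
  E → positive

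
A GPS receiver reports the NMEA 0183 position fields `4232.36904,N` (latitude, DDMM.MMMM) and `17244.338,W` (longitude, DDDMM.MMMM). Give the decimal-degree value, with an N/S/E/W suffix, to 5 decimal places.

42.53948° N, 172.73897° W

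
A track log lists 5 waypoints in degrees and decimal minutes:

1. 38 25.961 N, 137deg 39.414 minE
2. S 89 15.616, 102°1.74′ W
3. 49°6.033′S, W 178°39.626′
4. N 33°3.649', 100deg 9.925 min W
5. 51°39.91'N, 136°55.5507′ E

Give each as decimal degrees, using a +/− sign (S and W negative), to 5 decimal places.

1. 38.43268, 137.65690
2. -89.26027, -102.02900
3. -49.10055, -178.66043
4. 33.06082, -100.16542
5. 51.66517, 136.92585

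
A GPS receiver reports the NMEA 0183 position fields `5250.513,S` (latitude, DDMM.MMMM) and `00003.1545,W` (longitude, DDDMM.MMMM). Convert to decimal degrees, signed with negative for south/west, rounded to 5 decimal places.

-52.84188, -0.05258

φ: degrees = first 2 digits = 52, minutes = 50.513; 52 + 50.513/60 = 52.841883
S → negative
λ: degrees = first 3 digits = 0, minutes = 3.1545; 0 + 3.1545/60 = 0.052575
W → negative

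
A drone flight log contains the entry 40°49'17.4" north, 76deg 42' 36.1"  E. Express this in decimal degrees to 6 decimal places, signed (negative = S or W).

Lat: 49′ + 17.4″ = 49.29000′; 40 + 49.29000/60 = 40.8215000
N → positive
Longitude: 76° + 42/60 + 36.1/3600 = 76 + 0.700000 + 0.010028 = 76.7100278
E → positive

40.821500, 76.710028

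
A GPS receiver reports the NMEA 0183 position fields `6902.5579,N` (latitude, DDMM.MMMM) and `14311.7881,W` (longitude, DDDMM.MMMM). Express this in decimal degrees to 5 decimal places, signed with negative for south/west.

Lat: degrees = first 2 digits = 69, minutes = 2.5579; 69 + 2.5579/60 = 69.042632
N ⇒ keep positive
Longitude: degrees = first 3 digits = 143, minutes = 11.7881; 143 + 11.7881/60 = 143.196468
W ⇒ negate

69.04263, -143.19647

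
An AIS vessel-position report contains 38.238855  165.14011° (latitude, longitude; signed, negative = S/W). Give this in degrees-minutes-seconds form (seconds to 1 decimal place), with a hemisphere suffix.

38°14′19.9″ N, 165°08′24.4″ E

Lat: 0.238855 × 60 = 14.33130′ → 14′, remainder × 60 = 19.878″
Lon: 0.140110° → 8.40660′; 0.40660 × 60 = 24.396″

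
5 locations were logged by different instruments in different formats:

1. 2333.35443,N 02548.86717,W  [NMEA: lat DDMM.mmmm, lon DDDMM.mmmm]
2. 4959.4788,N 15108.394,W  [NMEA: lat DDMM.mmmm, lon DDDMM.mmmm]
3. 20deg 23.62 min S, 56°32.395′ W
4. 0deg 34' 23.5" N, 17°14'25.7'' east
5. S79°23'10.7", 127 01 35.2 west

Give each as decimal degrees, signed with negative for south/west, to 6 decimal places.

Point 1:
  Latitude: degrees = first 2 digits = 23, minutes = 33.35443; 23 + 33.35443/60 = 23.5559072
  N ⇒ keep positive
  Lon: degrees = first 3 digits = 25, minutes = 48.86717; 25 + 48.86717/60 = 25.8144528
  hemisphere W, so the sign is −
Point 2:
  Latitude: degrees = first 2 digits = 49, minutes = 59.4788; 49 + 59.4788/60 = 49.9913133
  N ⇒ keep positive
  λ: split at 3 digits → 151° and 8.394′; 151 + 8.394/60 = 151.1399000
  W ⇒ negate
Point 3:
  Latitude: 23.62′ = 0.393667°; total 20.3936667
  S → negative
  Lon: 32.395′ = 0.539917°; total 56.5399167
  hemisphere W, so the sign is −
Point 4:
  φ: 0° + 34/60 + 23.5/3600 = 0 + 0.566667 + 0.006528 = 0.5731944
  N ⇒ keep positive
  λ: 17° + 14/60 + 25.7/3600 = 17 + 0.233333 + 0.007139 = 17.2404722
  E → positive
Point 5:
  Lat: 79° + 23/60 + 10.7/3600 = 79 + 0.383333 + 0.002972 = 79.3863056
  S ⇒ negate
  λ: 1′ + 35.2″ = 1.58667′; 127 + 1.58667/60 = 127.0264444
  hemisphere W, so the sign is −

1. 23.555907, -25.814453
2. 49.991313, -151.139900
3. -20.393667, -56.539917
4. 0.573194, 17.240472
5. -79.386306, -127.026444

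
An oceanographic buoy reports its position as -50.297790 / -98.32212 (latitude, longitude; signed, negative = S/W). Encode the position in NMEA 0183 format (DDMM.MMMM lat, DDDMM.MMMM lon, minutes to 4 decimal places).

5017.8674,S / 09819.3272,W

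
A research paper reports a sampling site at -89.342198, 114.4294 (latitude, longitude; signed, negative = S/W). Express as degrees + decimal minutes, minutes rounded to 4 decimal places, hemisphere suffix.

Latitude is negative → S; |value| = 89.342198
Latitude: 89° + 0.342198 × 60 = 89° 20.531880′
λ: minutes = (114.429400 − 114) × 60 = 25.764000

89° 20.5319′ S, 114° 25.7640′ E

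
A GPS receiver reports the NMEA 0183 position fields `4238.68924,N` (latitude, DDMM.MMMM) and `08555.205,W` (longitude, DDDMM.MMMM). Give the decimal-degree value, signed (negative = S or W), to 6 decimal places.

φ: degrees = first 2 digits = 42, minutes = 38.68924; 42 + 38.68924/60 = 42.6448207
N → positive
Lon: degrees = first 3 digits = 85, minutes = 55.205; 85 + 55.205/60 = 85.9200833
W → negative

42.644821, -85.920083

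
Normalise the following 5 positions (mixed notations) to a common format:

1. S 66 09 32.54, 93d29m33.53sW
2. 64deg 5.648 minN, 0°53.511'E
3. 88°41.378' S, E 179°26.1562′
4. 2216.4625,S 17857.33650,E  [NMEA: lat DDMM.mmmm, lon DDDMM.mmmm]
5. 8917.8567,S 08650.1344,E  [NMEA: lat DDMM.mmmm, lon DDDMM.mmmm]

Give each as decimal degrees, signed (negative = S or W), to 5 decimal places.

Point 1:
  Lat: 66° + 9/60 + 32.54/3600 = 66 + 0.150000 + 0.009039 = 66.159039
  S ⇒ negate
  Longitude: 29′ + 33.53″ = 29.55883′; 93 + 29.55883/60 = 93.492647
  W → negative
Point 2:
  Latitude: 64 + 5.648/60 = 64.094133
  N ⇒ keep positive
  λ: 0 + 53.511/60 = 0.891850
  E ⇒ keep positive
Point 3:
  Latitude: 41.378′ = 0.689633°; total 88.689633
  hemisphere S, so the sign is −
  Longitude: 26.1562′ = 0.435937°; total 179.435937
  E → positive
Point 4:
  Latitude: degrees = first 2 digits = 22, minutes = 16.4625; 22 + 16.4625/60 = 22.274375
  S ⇒ negate
  Lon: split at 3 digits → 178° and 57.3365′; 178 + 57.3365/60 = 178.955608
  E ⇒ keep positive
Point 5:
  φ: split at 2 digits → 89° and 17.8567′; 89 + 17.8567/60 = 89.297612
  S ⇒ negate
  Lon: split at 3 digits → 086° and 50.1344′; 86 + 50.1344/60 = 86.835573
  E ⇒ keep positive

1. -66.15904, -93.49265
2. 64.09413, 0.89185
3. -88.68963, 179.43594
4. -22.27438, 178.95561
5. -89.29761, 86.83557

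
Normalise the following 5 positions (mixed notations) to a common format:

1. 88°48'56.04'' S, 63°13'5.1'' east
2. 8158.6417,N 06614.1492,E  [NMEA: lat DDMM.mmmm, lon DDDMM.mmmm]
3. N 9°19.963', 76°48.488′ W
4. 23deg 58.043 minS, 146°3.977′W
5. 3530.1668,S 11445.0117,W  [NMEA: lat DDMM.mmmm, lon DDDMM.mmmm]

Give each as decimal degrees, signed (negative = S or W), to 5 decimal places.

Point 1:
  Latitude: 88 + 48/60 + 56.04/3600 = 88.815567
  S → negative
  λ: 63 + 13/60 + 5.1/3600 = 63.218083
  E ⇒ keep positive
Point 2:
  Latitude: degrees = first 2 digits = 81, minutes = 58.6417; 81 + 58.6417/60 = 81.977362
  N → positive
  Lon: degrees = first 3 digits = 66, minutes = 14.1492; 66 + 14.1492/60 = 66.235820
  E → positive
Point 3:
  Latitude: 19.963′ = 0.332717°; total 9.332717
  N ⇒ keep positive
  λ: 48.488′ = 0.808133°; total 76.808133
  W → negative
Point 4:
  Latitude: 58.043′ = 0.967383°; total 23.967383
  S → negative
  Lon: 3.977′ = 0.066283°; total 146.066283
  W → negative
Point 5:
  Lat: degrees = first 2 digits = 35, minutes = 30.1668; 35 + 30.1668/60 = 35.502780
  S → negative
  λ: degrees = first 3 digits = 114, minutes = 45.0117; 114 + 45.0117/60 = 114.750195
  W ⇒ negate

1. -88.81557, 63.21808
2. 81.97736, 66.23582
3. 9.33272, -76.80813
4. -23.96738, -146.06628
5. -35.50278, -114.75020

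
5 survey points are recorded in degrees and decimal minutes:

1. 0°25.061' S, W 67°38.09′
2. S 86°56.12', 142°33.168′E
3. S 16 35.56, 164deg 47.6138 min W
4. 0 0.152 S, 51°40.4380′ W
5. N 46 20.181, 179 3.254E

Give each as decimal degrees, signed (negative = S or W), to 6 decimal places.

Point 1:
  Lat: 0 + 25.061/60 = 0.4176833
  hemisphere S, so the sign is −
  λ: 38.09′ = 0.634833°; total 67.6348333
  W ⇒ negate
Point 2:
  Lat: 56.12′ = 0.935333°; total 86.9353333
  S → negative
  Lon: 142 + 33.168/60 = 142.5528000
  E → positive
Point 3:
  Latitude: 35.56′ = 0.592667°; total 16.5926667
  S ⇒ negate
  Lon: 164 + 47.6138/60 = 164.7935633
  W → negative
Point 4:
  Lat: 0.152′ = 0.002533°; total 0.0025333
  S ⇒ negate
  λ: 51 + 40.438/60 = 51.6739667
  W ⇒ negate
Point 5:
  φ: 20.181′ = 0.336350°; total 46.3363500
  N → positive
  Longitude: 179 + 3.254/60 = 179.0542333
  E → positive

1. -0.417683, -67.634833
2. -86.935333, 142.552800
3. -16.592667, -164.793563
4. -0.002533, -51.673967
5. 46.336350, 179.054233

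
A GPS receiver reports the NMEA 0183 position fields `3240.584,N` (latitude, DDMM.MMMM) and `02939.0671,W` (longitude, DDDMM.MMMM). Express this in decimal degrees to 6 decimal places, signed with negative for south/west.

32.676400, -29.651118

Latitude: split at 2 digits → 32° and 40.584′; 32 + 40.584/60 = 32.6764000
N → positive
λ: degrees = first 3 digits = 29, minutes = 39.0671; 29 + 39.0671/60 = 29.6511183
W ⇒ negate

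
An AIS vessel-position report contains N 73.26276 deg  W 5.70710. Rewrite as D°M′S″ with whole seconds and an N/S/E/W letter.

Latitude: 0.262760 × 60 = 15.76560′ → 15′, remainder × 60 = 45.94″
λ: 0.707100 × 60 = 42.42600′ → 42′, remainder × 60 = 25.56″

73°15′46″ N, 5°42′26″ W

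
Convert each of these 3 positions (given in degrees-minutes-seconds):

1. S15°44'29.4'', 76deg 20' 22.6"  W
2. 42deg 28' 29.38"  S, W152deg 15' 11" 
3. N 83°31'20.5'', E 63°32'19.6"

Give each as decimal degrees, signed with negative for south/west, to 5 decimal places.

1. -15.74150, -76.33961
2. -42.47483, -152.25306
3. 83.52236, 63.53878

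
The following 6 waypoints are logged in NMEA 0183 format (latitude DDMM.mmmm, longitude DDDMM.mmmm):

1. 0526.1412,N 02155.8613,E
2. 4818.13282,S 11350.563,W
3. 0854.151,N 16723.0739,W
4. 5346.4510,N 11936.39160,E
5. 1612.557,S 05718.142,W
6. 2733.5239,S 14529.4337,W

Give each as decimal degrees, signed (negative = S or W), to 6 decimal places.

1. 5.435687, 21.931022
2. -48.302214, -113.842717
3. 8.902517, -167.384565
4. 53.774183, 119.606527
5. -16.209283, -57.302367
6. -27.558732, -145.490562

Point 1:
  φ: split at 2 digits → 05° and 26.1412′; 5 + 26.1412/60 = 5.4356867
  N → positive
  Lon: split at 3 digits → 021° and 55.8613′; 21 + 55.8613/60 = 21.9310217
  E ⇒ keep positive
Point 2:
  Lat: split at 2 digits → 48° and 18.13282′; 48 + 18.13282/60 = 48.3022137
  S → negative
  Longitude: degrees = first 3 digits = 113, minutes = 50.563; 113 + 50.563/60 = 113.8427167
  hemisphere W, so the sign is −
Point 3:
  Latitude: degrees = first 2 digits = 8, minutes = 54.151; 8 + 54.151/60 = 8.9025167
  N → positive
  λ: split at 3 digits → 167° and 23.0739′; 167 + 23.0739/60 = 167.3845650
  W → negative
Point 4:
  Lat: split at 2 digits → 53° and 46.451′; 53 + 46.451/60 = 53.7741833
  N ⇒ keep positive
  λ: degrees = first 3 digits = 119, minutes = 36.3916; 119 + 36.3916/60 = 119.6065267
  E ⇒ keep positive
Point 5:
  φ: split at 2 digits → 16° and 12.557′; 16 + 12.557/60 = 16.2092833
  hemisphere S, so the sign is −
  Longitude: degrees = first 3 digits = 57, minutes = 18.142; 57 + 18.142/60 = 57.3023667
  hemisphere W, so the sign is −
Point 6:
  Latitude: split at 2 digits → 27° and 33.5239′; 27 + 33.5239/60 = 27.5587317
  hemisphere S, so the sign is −
  Lon: split at 3 digits → 145° and 29.4337′; 145 + 29.4337/60 = 145.4905617
  hemisphere W, so the sign is −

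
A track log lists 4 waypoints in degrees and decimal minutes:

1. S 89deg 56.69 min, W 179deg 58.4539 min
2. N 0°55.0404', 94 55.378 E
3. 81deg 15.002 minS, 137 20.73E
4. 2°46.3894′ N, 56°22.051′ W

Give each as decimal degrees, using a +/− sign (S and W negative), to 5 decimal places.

1. -89.94483, -179.97423
2. 0.91734, 94.92297
3. -81.25003, 137.34550
4. 2.77316, -56.36752

Point 1:
  Lat: 89 + 56.69/60 = 89.944833
  S ⇒ negate
  Longitude: 179 + 58.4539/60 = 179.974232
  W ⇒ negate
Point 2:
  Lat: 55.0404′ = 0.917340°; total 0.917340
  N ⇒ keep positive
  Longitude: 94 + 55.378/60 = 94.922967
  E → positive
Point 3:
  Latitude: 15.002′ = 0.250033°; total 81.250033
  hemisphere S, so the sign is −
  Longitude: 137 + 20.73/60 = 137.345500
  E → positive
Point 4:
  φ: 46.3894′ = 0.773157°; total 2.773157
  N → positive
  Lon: 22.051′ = 0.367517°; total 56.367517
  hemisphere W, so the sign is −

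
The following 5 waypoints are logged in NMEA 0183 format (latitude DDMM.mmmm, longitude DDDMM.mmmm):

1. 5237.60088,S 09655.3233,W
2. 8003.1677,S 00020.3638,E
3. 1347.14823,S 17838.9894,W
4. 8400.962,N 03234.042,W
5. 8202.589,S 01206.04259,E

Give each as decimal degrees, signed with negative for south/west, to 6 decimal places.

Point 1:
  Lat: split at 2 digits → 52° and 37.60088′; 52 + 37.60088/60 = 52.6266813
  S ⇒ negate
  Lon: split at 3 digits → 096° and 55.3233′; 96 + 55.3233/60 = 96.9220550
  W → negative
Point 2:
  φ: degrees = first 2 digits = 80, minutes = 3.1677; 80 + 3.1677/60 = 80.0527950
  S → negative
  λ: degrees = first 3 digits = 0, minutes = 20.3638; 0 + 20.3638/60 = 0.3393967
  E ⇒ keep positive
Point 3:
  Lat: degrees = first 2 digits = 13, minutes = 47.14823; 13 + 47.14823/60 = 13.7858038
  S → negative
  Lon: degrees = first 3 digits = 178, minutes = 38.9894; 178 + 38.9894/60 = 178.6498233
  W → negative
Point 4:
  Latitude: degrees = first 2 digits = 84, minutes = 0.962; 84 + 0.962/60 = 84.0160333
  N ⇒ keep positive
  Longitude: split at 3 digits → 032° and 34.042′; 32 + 34.042/60 = 32.5673667
  W ⇒ negate
Point 5:
  φ: degrees = first 2 digits = 82, minutes = 2.589; 82 + 2.589/60 = 82.0431500
  hemisphere S, so the sign is −
  Longitude: degrees = first 3 digits = 12, minutes = 6.04259; 12 + 6.04259/60 = 12.1007098
  E ⇒ keep positive

1. -52.626681, -96.922055
2. -80.052795, 0.339397
3. -13.785804, -178.649823
4. 84.016033, -32.567367
5. -82.043150, 12.100710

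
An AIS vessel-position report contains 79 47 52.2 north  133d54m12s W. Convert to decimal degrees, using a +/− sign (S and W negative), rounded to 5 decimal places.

79.79783, -133.90333

Latitude: 47′ + 52.2″ = 47.87000′; 79 + 47.87000/60 = 79.797833
N → positive
λ: 133 + 54/60 + 12/3600 = 133.903333
W ⇒ negate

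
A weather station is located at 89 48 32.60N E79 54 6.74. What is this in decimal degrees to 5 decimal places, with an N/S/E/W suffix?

Latitude: 89° + 48/60 + 32.6/3600 = 89 + 0.800000 + 0.009056 = 89.809056
λ: 79° + 54/60 + 6.74/3600 = 79 + 0.900000 + 0.001872 = 79.901872

89.80906° N, 79.90187° E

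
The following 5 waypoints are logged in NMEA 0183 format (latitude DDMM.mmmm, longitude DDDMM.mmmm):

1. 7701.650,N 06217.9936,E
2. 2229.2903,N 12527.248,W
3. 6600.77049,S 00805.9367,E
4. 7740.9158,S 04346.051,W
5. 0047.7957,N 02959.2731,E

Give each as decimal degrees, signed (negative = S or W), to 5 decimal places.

Point 1:
  φ: degrees = first 2 digits = 77, minutes = 1.65; 77 + 1.65/60 = 77.027500
  N ⇒ keep positive
  λ: split at 3 digits → 062° and 17.9936′; 62 + 17.9936/60 = 62.299893
  E → positive
Point 2:
  Latitude: split at 2 digits → 22° and 29.2903′; 22 + 29.2903/60 = 22.488172
  N ⇒ keep positive
  λ: split at 3 digits → 125° and 27.248′; 125 + 27.248/60 = 125.454133
  hemisphere W, so the sign is −
Point 3:
  φ: degrees = first 2 digits = 66, minutes = 0.77049; 66 + 0.77049/60 = 66.012842
  S → negative
  Longitude: degrees = first 3 digits = 8, minutes = 5.9367; 8 + 5.9367/60 = 8.098945
  E → positive
Point 4:
  Lat: split at 2 digits → 77° and 40.9158′; 77 + 40.9158/60 = 77.681930
  S ⇒ negate
  Longitude: degrees = first 3 digits = 43, minutes = 46.051; 43 + 46.051/60 = 43.767517
  hemisphere W, so the sign is −
Point 5:
  φ: degrees = first 2 digits = 0, minutes = 47.7957; 0 + 47.7957/60 = 0.796595
  N ⇒ keep positive
  λ: split at 3 digits → 029° and 59.2731′; 29 + 59.2731/60 = 29.987885
  E → positive

1. 77.02750, 62.29989
2. 22.48817, -125.45413
3. -66.01284, 8.09895
4. -77.68193, -43.76752
5. 0.79660, 29.98789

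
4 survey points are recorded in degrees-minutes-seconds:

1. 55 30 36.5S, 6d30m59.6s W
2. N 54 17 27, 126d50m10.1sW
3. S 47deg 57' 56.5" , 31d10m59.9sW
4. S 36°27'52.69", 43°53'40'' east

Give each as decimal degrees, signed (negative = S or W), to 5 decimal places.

Point 1:
  φ: 55 + 30/60 + 36.5/3600 = 55.510139
  S → negative
  Lon: 30′ + 59.6″ = 30.99333′; 6 + 30.99333/60 = 6.516556
  hemisphere W, so the sign is −
Point 2:
  φ: 54 + 17/60 + 27/3600 = 54.290833
  N → positive
  Longitude: 50′ + 10.1″ = 50.16833′; 126 + 50.16833/60 = 126.836139
  W → negative
Point 3:
  φ: 47 + 57/60 + 56.5/3600 = 47.965694
  S ⇒ negate
  Longitude: 10′ + 59.9″ = 10.99833′; 31 + 10.99833/60 = 31.183306
  hemisphere W, so the sign is −
Point 4:
  Latitude: 36 + 27/60 + 52.69/3600 = 36.464636
  hemisphere S, so the sign is −
  λ: 43° + 53/60 + 40/3600 = 43 + 0.883333 + 0.011111 = 43.894444
  E ⇒ keep positive

1. -55.51014, -6.51656
2. 54.29083, -126.83614
3. -47.96569, -31.18331
4. -36.46464, 43.89444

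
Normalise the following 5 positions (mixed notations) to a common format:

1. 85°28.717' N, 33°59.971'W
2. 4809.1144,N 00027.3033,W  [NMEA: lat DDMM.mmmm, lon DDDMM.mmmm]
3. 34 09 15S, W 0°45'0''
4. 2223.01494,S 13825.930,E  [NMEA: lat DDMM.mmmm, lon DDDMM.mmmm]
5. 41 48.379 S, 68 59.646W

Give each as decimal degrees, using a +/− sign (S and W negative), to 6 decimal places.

1. 85.478617, -33.999517
2. 48.151907, -0.455055
3. -34.154167, -0.750000
4. -22.383582, 138.432167
5. -41.806317, -68.994100

Point 1:
  Latitude: 85 + 28.717/60 = 85.4786167
  N → positive
  λ: 33 + 59.971/60 = 33.9995167
  W → negative
Point 2:
  Lat: degrees = first 2 digits = 48, minutes = 9.1144; 48 + 9.1144/60 = 48.1519067
  N → positive
  Longitude: degrees = first 3 digits = 0, minutes = 27.3033; 0 + 27.3033/60 = 0.4550550
  W → negative
Point 3:
  Latitude: 9′ + 15″ = 9.25000′; 34 + 9.25000/60 = 34.1541667
  hemisphere S, so the sign is −
  Lon: 0° + 45/60 + 0/3600 = 0 + 0.750000 + 0.000000 = 0.7500000
  hemisphere W, so the sign is −
Point 4:
  Lat: split at 2 digits → 22° and 23.01494′; 22 + 23.01494/60 = 22.3835823
  S ⇒ negate
  λ: degrees = first 3 digits = 138, minutes = 25.93; 138 + 25.93/60 = 138.4321667
  E ⇒ keep positive
Point 5:
  Latitude: 41 + 48.379/60 = 41.8063167
  S ⇒ negate
  Lon: 68 + 59.646/60 = 68.9941000
  W → negative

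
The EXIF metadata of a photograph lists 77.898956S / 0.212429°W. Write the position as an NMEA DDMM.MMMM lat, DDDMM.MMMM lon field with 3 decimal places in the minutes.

7753.937,S / 00012.746,W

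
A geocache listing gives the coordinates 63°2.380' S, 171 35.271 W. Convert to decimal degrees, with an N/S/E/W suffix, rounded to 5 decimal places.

φ: 63 + 2.38/60 = 63.039667
Longitude: 35.271′ = 0.587850°; total 171.587850

63.03967° S, 171.58785° W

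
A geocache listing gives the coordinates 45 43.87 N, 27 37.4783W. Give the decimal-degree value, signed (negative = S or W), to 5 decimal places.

φ: 43.87′ = 0.731167°; total 45.731167
N ⇒ keep positive
Longitude: 37.4783′ = 0.624638°; total 27.624638
W ⇒ negate

45.73117, -27.62464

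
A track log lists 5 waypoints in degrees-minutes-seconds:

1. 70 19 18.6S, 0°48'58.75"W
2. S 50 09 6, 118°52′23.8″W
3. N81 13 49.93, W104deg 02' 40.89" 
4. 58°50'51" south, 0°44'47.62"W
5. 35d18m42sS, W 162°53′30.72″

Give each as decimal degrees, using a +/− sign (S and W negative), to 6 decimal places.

Point 1:
  Lat: 19′ + 18.6″ = 19.31000′; 70 + 19.31000/60 = 70.3218333
  S → negative
  λ: 0 + 48/60 + 58.75/3600 = 0.8163194
  hemisphere W, so the sign is −
Point 2:
  Lat: 50° + 9/60 + 6/3600 = 50 + 0.150000 + 0.001667 = 50.1516667
  hemisphere S, so the sign is −
  Lon: 118 + 52/60 + 23.8/3600 = 118.8732778
  W ⇒ negate
Point 3:
  φ: 81° + 13/60 + 49.93/3600 = 81 + 0.216667 + 0.013869 = 81.2305361
  N → positive
  Longitude: 104 + 2/60 + 40.89/3600 = 104.0446917
  hemisphere W, so the sign is −
Point 4:
  Lat: 50′ + 51″ = 50.85000′; 58 + 50.85000/60 = 58.8475000
  S ⇒ negate
  λ: 0 + 44/60 + 47.62/3600 = 0.7465611
  hemisphere W, so the sign is −
Point 5:
  Latitude: 18′ + 42″ = 18.70000′; 35 + 18.70000/60 = 35.3116667
  hemisphere S, so the sign is −
  λ: 162 + 53/60 + 30.72/3600 = 162.8918667
  hemisphere W, so the sign is −

1. -70.321833, -0.816319
2. -50.151667, -118.873278
3. 81.230536, -104.044692
4. -58.847500, -0.746561
5. -35.311667, -162.891867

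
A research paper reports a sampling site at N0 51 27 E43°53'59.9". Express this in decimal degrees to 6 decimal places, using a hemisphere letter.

Latitude: 0° + 51/60 + 27/3600 = 0 + 0.850000 + 0.007500 = 0.8575000
Longitude: 53′ + 59.9″ = 53.99833′; 43 + 53.99833/60 = 43.8999722

0.857500° N, 43.899972° E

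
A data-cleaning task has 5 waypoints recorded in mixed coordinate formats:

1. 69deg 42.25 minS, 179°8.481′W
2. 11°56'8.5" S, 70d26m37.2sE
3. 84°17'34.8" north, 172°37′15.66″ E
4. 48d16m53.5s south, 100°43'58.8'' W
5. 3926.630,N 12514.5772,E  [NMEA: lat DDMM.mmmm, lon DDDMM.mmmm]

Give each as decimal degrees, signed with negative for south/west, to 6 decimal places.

1. -69.704167, -179.141350
2. -11.935694, 70.443667
3. 84.293000, 172.621017
4. -48.281528, -100.733000
5. 39.443833, 125.242953

Point 1:
  φ: 42.25′ = 0.704167°; total 69.7041667
  S ⇒ negate
  λ: 179 + 8.481/60 = 179.1413500
  W → negative
Point 2:
  φ: 56′ + 8.5″ = 56.14167′; 11 + 56.14167/60 = 11.9356944
  S ⇒ negate
  λ: 70° + 26/60 + 37.2/3600 = 70 + 0.433333 + 0.010333 = 70.4436667
  E → positive
Point 3:
  φ: 17′ + 34.8″ = 17.58000′; 84 + 17.58000/60 = 84.2930000
  N → positive
  λ: 37′ + 15.66″ = 37.26100′; 172 + 37.26100/60 = 172.6210167
  E → positive
Point 4:
  Lat: 16′ + 53.5″ = 16.89167′; 48 + 16.89167/60 = 48.2815278
  S → negative
  Lon: 100 + 43/60 + 58.8/3600 = 100.7330000
  W ⇒ negate
Point 5:
  φ: split at 2 digits → 39° and 26.63′; 39 + 26.63/60 = 39.4438333
  N → positive
  Lon: split at 3 digits → 125° and 14.5772′; 125 + 14.5772/60 = 125.2429533
  E → positive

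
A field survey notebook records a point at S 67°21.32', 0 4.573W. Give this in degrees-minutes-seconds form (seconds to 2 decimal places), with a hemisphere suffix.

Latitude: fractional minutes 0.32000 × 60 = 19.2000″
Lon: 4.57300′ → 4′ and 0.57300 × 60 = 34.3800″

67°21′19.20″ S, 0°04′34.38″ W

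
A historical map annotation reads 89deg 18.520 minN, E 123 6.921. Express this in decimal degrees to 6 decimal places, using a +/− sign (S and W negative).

89.308667, 123.115350

φ: 89 + 18.52/60 = 89.3086667
N → positive
λ: 123 + 6.921/60 = 123.1153500
E ⇒ keep positive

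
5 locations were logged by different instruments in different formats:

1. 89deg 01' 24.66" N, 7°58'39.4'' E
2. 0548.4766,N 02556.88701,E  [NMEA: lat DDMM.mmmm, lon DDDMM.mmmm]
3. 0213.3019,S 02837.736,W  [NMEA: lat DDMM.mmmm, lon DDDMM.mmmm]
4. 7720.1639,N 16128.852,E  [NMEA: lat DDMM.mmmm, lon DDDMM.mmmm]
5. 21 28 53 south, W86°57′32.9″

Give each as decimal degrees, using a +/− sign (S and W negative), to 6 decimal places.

Point 1:
  Latitude: 89° + 1/60 + 24.66/3600 = 89 + 0.016667 + 0.006850 = 89.0235167
  N → positive
  λ: 7° + 58/60 + 39.4/3600 = 7 + 0.966667 + 0.010944 = 7.9776111
  E ⇒ keep positive
Point 2:
  φ: degrees = first 2 digits = 5, minutes = 48.4766; 5 + 48.4766/60 = 5.8079433
  N → positive
  Longitude: split at 3 digits → 025° and 56.88701′; 25 + 56.88701/60 = 25.9481168
  E ⇒ keep positive
Point 3:
  φ: degrees = first 2 digits = 2, minutes = 13.3019; 2 + 13.3019/60 = 2.2216983
  hemisphere S, so the sign is −
  Longitude: split at 3 digits → 028° and 37.736′; 28 + 37.736/60 = 28.6289333
  W ⇒ negate
Point 4:
  Lat: degrees = first 2 digits = 77, minutes = 20.1639; 77 + 20.1639/60 = 77.3360650
  N → positive
  Longitude: split at 3 digits → 161° and 28.852′; 161 + 28.852/60 = 161.4808667
  E ⇒ keep positive
Point 5:
  Lat: 21 + 28/60 + 53/3600 = 21.4813889
  S ⇒ negate
  Longitude: 86° + 57/60 + 32.9/3600 = 86 + 0.950000 + 0.009139 = 86.9591389
  hemisphere W, so the sign is −

1. 89.023517, 7.977611
2. 5.807943, 25.948117
3. -2.221698, -28.628933
4. 77.336065, 161.480867
5. -21.481389, -86.959139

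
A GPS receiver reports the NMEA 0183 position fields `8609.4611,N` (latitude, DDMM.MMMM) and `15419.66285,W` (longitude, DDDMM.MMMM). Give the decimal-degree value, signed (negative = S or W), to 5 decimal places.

86.15769, -154.32771

φ: split at 2 digits → 86° and 9.4611′; 86 + 9.4611/60 = 86.157685
N ⇒ keep positive
Longitude: split at 3 digits → 154° and 19.66285′; 154 + 19.66285/60 = 154.327714
W ⇒ negate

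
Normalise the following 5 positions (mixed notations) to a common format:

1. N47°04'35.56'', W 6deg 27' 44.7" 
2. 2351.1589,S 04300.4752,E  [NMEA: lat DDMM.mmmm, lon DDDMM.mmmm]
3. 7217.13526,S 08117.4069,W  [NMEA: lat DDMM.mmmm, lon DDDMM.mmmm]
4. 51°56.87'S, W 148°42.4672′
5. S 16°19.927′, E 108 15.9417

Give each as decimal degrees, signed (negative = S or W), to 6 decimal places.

Point 1:
  φ: 47 + 4/60 + 35.56/3600 = 47.0765444
  N ⇒ keep positive
  Lon: 27′ + 44.7″ = 27.74500′; 6 + 27.74500/60 = 6.4624167
  W ⇒ negate
Point 2:
  Lat: split at 2 digits → 23° and 51.1589′; 23 + 51.1589/60 = 23.8526483
  hemisphere S, so the sign is −
  Longitude: degrees = first 3 digits = 43, minutes = 0.4752; 43 + 0.4752/60 = 43.0079200
  E → positive
Point 3:
  Lat: degrees = first 2 digits = 72, minutes = 17.13526; 72 + 17.13526/60 = 72.2855877
  hemisphere S, so the sign is −
  Lon: degrees = first 3 digits = 81, minutes = 17.4069; 81 + 17.4069/60 = 81.2901150
  hemisphere W, so the sign is −
Point 4:
  Latitude: 51 + 56.87/60 = 51.9478333
  S → negative
  Longitude: 148 + 42.4672/60 = 148.7077867
  hemisphere W, so the sign is −
Point 5:
  Lat: 16 + 19.927/60 = 16.3321167
  S ⇒ negate
  Lon: 15.9417′ = 0.265695°; total 108.2656950
  E ⇒ keep positive

1. 47.076544, -6.462417
2. -23.852648, 43.007920
3. -72.285588, -81.290115
4. -51.947833, -148.707787
5. -16.332117, 108.265695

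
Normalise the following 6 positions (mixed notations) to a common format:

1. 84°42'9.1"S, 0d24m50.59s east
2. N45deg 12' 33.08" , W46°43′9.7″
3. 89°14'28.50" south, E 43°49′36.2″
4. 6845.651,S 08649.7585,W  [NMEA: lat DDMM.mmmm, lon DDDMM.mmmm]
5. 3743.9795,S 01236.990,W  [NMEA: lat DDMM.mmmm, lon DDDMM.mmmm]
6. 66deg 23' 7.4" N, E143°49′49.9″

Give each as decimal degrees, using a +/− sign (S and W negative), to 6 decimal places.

1. -84.702528, 0.414053
2. 45.209189, -46.719361
3. -89.241250, 43.826722
4. -68.760850, -86.829308
5. -37.732992, -12.616500
6. 66.385389, 143.830528

Point 1:
  Lat: 84° + 42/60 + 9.1/3600 = 84 + 0.700000 + 0.002528 = 84.7025278
  S ⇒ negate
  Lon: 0° + 24/60 + 50.59/3600 = 0 + 0.400000 + 0.014053 = 0.4140528
  E → positive
Point 2:
  Lat: 45 + 12/60 + 33.08/3600 = 45.2091889
  N ⇒ keep positive
  Lon: 43′ + 9.7″ = 43.16167′; 46 + 43.16167/60 = 46.7193611
  W ⇒ negate
Point 3:
  Latitude: 89 + 14/60 + 28.5/3600 = 89.2412500
  S ⇒ negate
  Lon: 49′ + 36.2″ = 49.60333′; 43 + 49.60333/60 = 43.8267222
  E → positive
Point 4:
  φ: split at 2 digits → 68° and 45.651′; 68 + 45.651/60 = 68.7608500
  S ⇒ negate
  Longitude: degrees = first 3 digits = 86, minutes = 49.7585; 86 + 49.7585/60 = 86.8293083
  hemisphere W, so the sign is −
Point 5:
  φ: degrees = first 2 digits = 37, minutes = 43.9795; 37 + 43.9795/60 = 37.7329917
  hemisphere S, so the sign is −
  Lon: degrees = first 3 digits = 12, minutes = 36.99; 12 + 36.99/60 = 12.6165000
  W ⇒ negate
Point 6:
  Latitude: 23′ + 7.4″ = 23.12333′; 66 + 23.12333/60 = 66.3853889
  N ⇒ keep positive
  Longitude: 143° + 49/60 + 49.9/3600 = 143 + 0.816667 + 0.013861 = 143.8305278
  E ⇒ keep positive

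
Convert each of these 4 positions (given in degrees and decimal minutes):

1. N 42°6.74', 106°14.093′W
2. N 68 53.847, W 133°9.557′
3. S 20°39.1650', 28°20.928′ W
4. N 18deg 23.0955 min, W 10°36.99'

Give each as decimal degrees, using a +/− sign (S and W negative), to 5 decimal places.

1. 42.11233, -106.23488
2. 68.89745, -133.15928
3. -20.65275, -28.34880
4. 18.38493, -10.61650

Point 1:
  Latitude: 42 + 6.74/60 = 42.112333
  N ⇒ keep positive
  λ: 106 + 14.093/60 = 106.234883
  W → negative
Point 2:
  Lat: 53.847′ = 0.897450°; total 68.897450
  N → positive
  Longitude: 9.557′ = 0.159283°; total 133.159283
  hemisphere W, so the sign is −
Point 3:
  φ: 20 + 39.165/60 = 20.652750
  S → negative
  Longitude: 20.928′ = 0.348800°; total 28.348800
  hemisphere W, so the sign is −
Point 4:
  Latitude: 23.0955′ = 0.384925°; total 18.384925
  N ⇒ keep positive
  λ: 36.99′ = 0.616500°; total 10.616500
  hemisphere W, so the sign is −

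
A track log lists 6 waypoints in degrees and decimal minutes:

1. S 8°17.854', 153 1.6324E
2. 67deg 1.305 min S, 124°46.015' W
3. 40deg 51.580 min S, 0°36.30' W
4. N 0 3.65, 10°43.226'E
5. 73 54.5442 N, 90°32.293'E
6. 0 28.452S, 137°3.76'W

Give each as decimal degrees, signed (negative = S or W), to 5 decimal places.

1. -8.29757, 153.02721
2. -67.02175, -124.76692
3. -40.85967, -0.60500
4. 0.06083, 10.72043
5. 73.90907, 90.53822
6. -0.47420, -137.06267

Point 1:
  Latitude: 17.854′ = 0.297567°; total 8.297567
  S → negative
  Lon: 153 + 1.6324/60 = 153.027207
  E ⇒ keep positive
Point 2:
  Latitude: 67 + 1.305/60 = 67.021750
  S → negative
  Lon: 46.015′ = 0.766917°; total 124.766917
  W ⇒ negate
Point 3:
  Latitude: 40 + 51.58/60 = 40.859667
  S → negative
  Longitude: 36.3′ = 0.605000°; total 0.605000
  W ⇒ negate
Point 4:
  Latitude: 3.65′ = 0.060833°; total 0.060833
  N → positive
  Longitude: 10 + 43.226/60 = 10.720433
  E → positive
Point 5:
  Latitude: 73 + 54.5442/60 = 73.909070
  N ⇒ keep positive
  Lon: 90 + 32.293/60 = 90.538217
  E → positive
Point 6:
  φ: 0 + 28.452/60 = 0.474200
  S ⇒ negate
  Longitude: 3.76′ = 0.062667°; total 137.062667
  W ⇒ negate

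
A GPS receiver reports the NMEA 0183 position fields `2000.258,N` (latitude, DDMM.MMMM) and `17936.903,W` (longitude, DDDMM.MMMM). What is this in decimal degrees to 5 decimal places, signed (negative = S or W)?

Lat: split at 2 digits → 20° and 0.258′; 20 + 0.258/60 = 20.004300
N ⇒ keep positive
Longitude: degrees = first 3 digits = 179, minutes = 36.903; 179 + 36.903/60 = 179.615050
hemisphere W, so the sign is −

20.00430, -179.61505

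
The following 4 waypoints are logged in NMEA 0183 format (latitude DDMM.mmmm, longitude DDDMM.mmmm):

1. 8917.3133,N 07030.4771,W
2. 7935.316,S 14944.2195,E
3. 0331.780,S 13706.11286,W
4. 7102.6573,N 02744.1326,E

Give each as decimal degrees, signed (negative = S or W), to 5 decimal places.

1. 89.28856, -70.50795
2. -79.58860, 149.73699
3. -3.52967, -137.10188
4. 71.04429, 27.73554

Point 1:
  Lat: degrees = first 2 digits = 89, minutes = 17.3133; 89 + 17.3133/60 = 89.288555
  N ⇒ keep positive
  Lon: degrees = first 3 digits = 70, minutes = 30.4771; 70 + 30.4771/60 = 70.507952
  hemisphere W, so the sign is −
Point 2:
  Lat: degrees = first 2 digits = 79, minutes = 35.316; 79 + 35.316/60 = 79.588600
  S → negative
  Longitude: degrees = first 3 digits = 149, minutes = 44.2195; 149 + 44.2195/60 = 149.736992
  E → positive
Point 3:
  Latitude: degrees = first 2 digits = 3, minutes = 31.78; 3 + 31.78/60 = 3.529667
  S ⇒ negate
  Longitude: degrees = first 3 digits = 137, minutes = 6.11286; 137 + 6.11286/60 = 137.101881
  W ⇒ negate
Point 4:
  φ: degrees = first 2 digits = 71, minutes = 2.6573; 71 + 2.6573/60 = 71.044288
  N → positive
  Lon: split at 3 digits → 027° and 44.1326′; 27 + 44.1326/60 = 27.735543
  E ⇒ keep positive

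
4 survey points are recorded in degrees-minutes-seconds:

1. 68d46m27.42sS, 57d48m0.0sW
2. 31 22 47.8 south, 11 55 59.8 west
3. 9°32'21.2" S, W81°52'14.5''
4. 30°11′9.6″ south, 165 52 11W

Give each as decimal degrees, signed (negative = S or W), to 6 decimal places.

Point 1:
  φ: 46′ + 27.42″ = 46.45700′; 68 + 46.45700/60 = 68.7742833
  S → negative
  λ: 57° + 48/60 + 0/3600 = 57 + 0.800000 + 0.000000 = 57.8000000
  W → negative
Point 2:
  φ: 31° + 22/60 + 47.8/3600 = 31 + 0.366667 + 0.013278 = 31.3799444
  S ⇒ negate
  λ: 11 + 55/60 + 59.8/3600 = 11.9332778
  hemisphere W, so the sign is −
Point 3:
  Latitude: 32′ + 21.2″ = 32.35333′; 9 + 32.35333/60 = 9.5392222
  S ⇒ negate
  Lon: 52′ + 14.5″ = 52.24167′; 81 + 52.24167/60 = 81.8706944
  hemisphere W, so the sign is −
Point 4:
  φ: 30 + 11/60 + 9.6/3600 = 30.1860000
  S ⇒ negate
  Lon: 165° + 52/60 + 11/3600 = 165 + 0.866667 + 0.003056 = 165.8697222
  W ⇒ negate

1. -68.774283, -57.800000
2. -31.379944, -11.933278
3. -9.539222, -81.870694
4. -30.186000, -165.869722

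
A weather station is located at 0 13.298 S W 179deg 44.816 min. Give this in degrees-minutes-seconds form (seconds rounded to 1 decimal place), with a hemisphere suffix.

Latitude: 13.29800′ → 13′ and 0.29800 × 60 = 17.880″
λ: fractional minutes 0.81600 × 60 = 48.960″

0°13′17.9″ S, 179°44′49.0″ W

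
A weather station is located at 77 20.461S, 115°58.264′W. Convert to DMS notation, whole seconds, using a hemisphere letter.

77°20′28″ S, 115°58′16″ W

φ: fractional minutes 0.46100 × 60 = 27.66″
Lon: 58.26400′ → 58′ and 0.26400 × 60 = 15.84″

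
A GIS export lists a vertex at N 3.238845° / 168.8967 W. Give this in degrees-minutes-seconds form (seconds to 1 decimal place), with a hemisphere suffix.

Lat: whole degrees 3; 14.33070′ → 14′ and 19.842″
Lon: whole degrees 168; 53.80200′ → 53′ and 48.120″

3°14′19.8″ N, 168°53′48.1″ W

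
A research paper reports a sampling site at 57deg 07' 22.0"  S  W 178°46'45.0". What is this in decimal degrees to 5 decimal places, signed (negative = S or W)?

Lat: 57° + 7/60 + 22/3600 = 57 + 0.116667 + 0.006111 = 57.122778
S ⇒ negate
Longitude: 46′ + 45″ = 46.75000′; 178 + 46.75000/60 = 178.779167
hemisphere W, so the sign is −

-57.12278, -178.77917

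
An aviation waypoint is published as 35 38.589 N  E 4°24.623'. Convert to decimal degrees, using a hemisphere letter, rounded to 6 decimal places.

35.643150° N, 4.410383° E

φ: 38.589′ = 0.643150°; total 35.6431500
Lon: 4 + 24.623/60 = 4.4103833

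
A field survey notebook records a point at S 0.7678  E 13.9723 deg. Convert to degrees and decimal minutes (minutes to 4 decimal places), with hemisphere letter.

0° 46.0680′ S, 13° 58.3380′ E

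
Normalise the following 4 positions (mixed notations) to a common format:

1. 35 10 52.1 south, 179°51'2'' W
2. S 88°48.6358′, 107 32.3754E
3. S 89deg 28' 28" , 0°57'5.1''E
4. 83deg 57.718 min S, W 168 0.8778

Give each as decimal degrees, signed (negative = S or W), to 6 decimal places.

1. -35.181139, -179.850556
2. -88.810597, 107.539590
3. -89.474444, 0.951417
4. -83.961967, -168.014630

Point 1:
  Lat: 35 + 10/60 + 52.1/3600 = 35.1811389
  S → negative
  λ: 179 + 51/60 + 2/3600 = 179.8505556
  W → negative
Point 2:
  φ: 48.6358′ = 0.810597°; total 88.8105967
  S ⇒ negate
  Longitude: 32.3754′ = 0.539590°; total 107.5395900
  E ⇒ keep positive
Point 3:
  Lat: 89 + 28/60 + 28/3600 = 89.4744444
  S ⇒ negate
  λ: 0° + 57/60 + 5.1/3600 = 0 + 0.950000 + 0.001417 = 0.9514167
  E ⇒ keep positive
Point 4:
  φ: 57.718′ = 0.961967°; total 83.9619667
  S → negative
  Longitude: 168 + 0.8778/60 = 168.0146300
  W → negative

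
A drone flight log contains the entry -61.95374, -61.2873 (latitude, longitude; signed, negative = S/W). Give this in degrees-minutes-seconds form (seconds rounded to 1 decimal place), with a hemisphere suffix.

Latitude is negative → S; |value| = 61.953740
Lat: 0.953740° → 57.22440′; 0.22440 × 60 = 13.464″
Longitude is negative → W; |value| = 61.287300
Lon: 0.287300° → 17.23800′; 0.23800 × 60 = 14.280″

61°57′13.5″ S, 61°17′14.3″ W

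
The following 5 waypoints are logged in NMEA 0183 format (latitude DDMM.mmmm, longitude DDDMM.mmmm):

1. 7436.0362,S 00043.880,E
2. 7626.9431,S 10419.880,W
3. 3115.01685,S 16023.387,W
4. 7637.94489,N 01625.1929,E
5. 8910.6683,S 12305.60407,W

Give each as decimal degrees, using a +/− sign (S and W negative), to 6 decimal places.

1. -74.600603, 0.731333
2. -76.449052, -104.331333
3. -31.250281, -160.389783
4. 76.632415, 16.419882
5. -89.177805, -123.093401

Point 1:
  Latitude: split at 2 digits → 74° and 36.0362′; 74 + 36.0362/60 = 74.6006033
  S → negative
  Longitude: split at 3 digits → 000° and 43.88′; 0 + 43.88/60 = 0.7313333
  E → positive
Point 2:
  Lat: degrees = first 2 digits = 76, minutes = 26.9431; 76 + 26.9431/60 = 76.4490517
  hemisphere S, so the sign is −
  Lon: split at 3 digits → 104° and 19.88′; 104 + 19.88/60 = 104.3313333
  W ⇒ negate
Point 3:
  φ: degrees = first 2 digits = 31, minutes = 15.01685; 31 + 15.01685/60 = 31.2502808
  hemisphere S, so the sign is −
  Longitude: degrees = first 3 digits = 160, minutes = 23.387; 160 + 23.387/60 = 160.3897833
  W ⇒ negate
Point 4:
  Lat: degrees = first 2 digits = 76, minutes = 37.94489; 76 + 37.94489/60 = 76.6324148
  N ⇒ keep positive
  λ: degrees = first 3 digits = 16, minutes = 25.1929; 16 + 25.1929/60 = 16.4198817
  E ⇒ keep positive
Point 5:
  Latitude: degrees = first 2 digits = 89, minutes = 10.6683; 89 + 10.6683/60 = 89.1778050
  S ⇒ negate
  λ: split at 3 digits → 123° and 5.60407′; 123 + 5.60407/60 = 123.0934012
  hemisphere W, so the sign is −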